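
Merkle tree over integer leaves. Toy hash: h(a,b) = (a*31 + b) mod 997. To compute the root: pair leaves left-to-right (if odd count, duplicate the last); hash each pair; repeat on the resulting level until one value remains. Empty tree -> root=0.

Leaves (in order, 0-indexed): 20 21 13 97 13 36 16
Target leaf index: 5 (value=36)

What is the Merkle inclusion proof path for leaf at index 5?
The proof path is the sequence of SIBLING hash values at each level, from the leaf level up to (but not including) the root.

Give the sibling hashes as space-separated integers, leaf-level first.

L0 (leaves): [20, 21, 13, 97, 13, 36, 16], target index=5
L1: h(20,21)=(20*31+21)%997=641 [pair 0] h(13,97)=(13*31+97)%997=500 [pair 1] h(13,36)=(13*31+36)%997=439 [pair 2] h(16,16)=(16*31+16)%997=512 [pair 3] -> [641, 500, 439, 512]
  Sibling for proof at L0: 13
L2: h(641,500)=(641*31+500)%997=431 [pair 0] h(439,512)=(439*31+512)%997=163 [pair 1] -> [431, 163]
  Sibling for proof at L1: 512
L3: h(431,163)=(431*31+163)%997=563 [pair 0] -> [563]
  Sibling for proof at L2: 431
Root: 563
Proof path (sibling hashes from leaf to root): [13, 512, 431]

Answer: 13 512 431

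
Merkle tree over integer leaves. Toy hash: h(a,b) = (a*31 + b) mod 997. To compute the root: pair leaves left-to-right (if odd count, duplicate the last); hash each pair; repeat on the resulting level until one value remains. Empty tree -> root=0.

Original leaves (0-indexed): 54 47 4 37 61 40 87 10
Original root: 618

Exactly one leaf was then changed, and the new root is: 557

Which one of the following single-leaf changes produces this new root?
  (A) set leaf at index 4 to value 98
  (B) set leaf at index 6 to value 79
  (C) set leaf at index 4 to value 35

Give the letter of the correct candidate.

Answer: C

Derivation:
Original leaves: [54, 47, 4, 37, 61, 40, 87, 10]
Target new root: 557
Try each candidate change and compute the resulting root:
Candidate A: set leaf[4] = 98 -> leaves = [54, 47, 4, 37, 98, 40, 87, 10]
  L0: [54, 47, 4, 37, 98, 40, 87, 10]
  L1: h(54,47)=(54*31+47)%997=724 h(4,37)=(4*31+37)%997=161 h(98,40)=(98*31+40)%997=87 h(87,10)=(87*31+10)%997=713 -> [724, 161, 87, 713]
  L2: h(724,161)=(724*31+161)%997=671 h(87,713)=(87*31+713)%997=419 -> [671, 419]
  L3: h(671,419)=(671*31+419)%997=283 -> [283]
  root = 283 != target 557
Candidate B: set leaf[6] = 79 -> leaves = [54, 47, 4, 37, 61, 40, 79, 10]
  L0: [54, 47, 4, 37, 61, 40, 79, 10]
  L1: h(54,47)=(54*31+47)%997=724 h(4,37)=(4*31+37)%997=161 h(61,40)=(61*31+40)%997=934 h(79,10)=(79*31+10)%997=465 -> [724, 161, 934, 465]
  L2: h(724,161)=(724*31+161)%997=671 h(934,465)=(934*31+465)%997=506 -> [671, 506]
  L3: h(671,506)=(671*31+506)%997=370 -> [370]
  root = 370 != target 557
Candidate C: set leaf[4] = 35 -> leaves = [54, 47, 4, 37, 35, 40, 87, 10]
  L0: [54, 47, 4, 37, 35, 40, 87, 10]
  L1: h(54,47)=(54*31+47)%997=724 h(4,37)=(4*31+37)%997=161 h(35,40)=(35*31+40)%997=128 h(87,10)=(87*31+10)%997=713 -> [724, 161, 128, 713]
  L2: h(724,161)=(724*31+161)%997=671 h(128,713)=(128*31+713)%997=693 -> [671, 693]
  L3: h(671,693)=(671*31+693)%997=557 -> [557]
  root = 557 == target 557  ** MATCH **
Candidate C produces the target root.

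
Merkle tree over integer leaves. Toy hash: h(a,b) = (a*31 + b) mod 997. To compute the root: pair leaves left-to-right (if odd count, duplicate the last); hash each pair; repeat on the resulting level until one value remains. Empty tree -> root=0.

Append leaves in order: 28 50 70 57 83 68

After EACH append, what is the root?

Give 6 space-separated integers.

After append 28 (leaves=[28]):
  L0: [28]
  root=28
After append 50 (leaves=[28, 50]):
  L0: [28, 50]
  L1: h(28,50)=(28*31+50)%997=918 -> [918]
  root=918
After append 70 (leaves=[28, 50, 70]):
  L0: [28, 50, 70]
  L1: h(28,50)=(28*31+50)%997=918 h(70,70)=(70*31+70)%997=246 -> [918, 246]
  L2: h(918,246)=(918*31+246)%997=788 -> [788]
  root=788
After append 57 (leaves=[28, 50, 70, 57]):
  L0: [28, 50, 70, 57]
  L1: h(28,50)=(28*31+50)%997=918 h(70,57)=(70*31+57)%997=233 -> [918, 233]
  L2: h(918,233)=(918*31+233)%997=775 -> [775]
  root=775
After append 83 (leaves=[28, 50, 70, 57, 83]):
  L0: [28, 50, 70, 57, 83]
  L1: h(28,50)=(28*31+50)%997=918 h(70,57)=(70*31+57)%997=233 h(83,83)=(83*31+83)%997=662 -> [918, 233, 662]
  L2: h(918,233)=(918*31+233)%997=775 h(662,662)=(662*31+662)%997=247 -> [775, 247]
  L3: h(775,247)=(775*31+247)%997=344 -> [344]
  root=344
After append 68 (leaves=[28, 50, 70, 57, 83, 68]):
  L0: [28, 50, 70, 57, 83, 68]
  L1: h(28,50)=(28*31+50)%997=918 h(70,57)=(70*31+57)%997=233 h(83,68)=(83*31+68)%997=647 -> [918, 233, 647]
  L2: h(918,233)=(918*31+233)%997=775 h(647,647)=(647*31+647)%997=764 -> [775, 764]
  L3: h(775,764)=(775*31+764)%997=861 -> [861]
  root=861

Answer: 28 918 788 775 344 861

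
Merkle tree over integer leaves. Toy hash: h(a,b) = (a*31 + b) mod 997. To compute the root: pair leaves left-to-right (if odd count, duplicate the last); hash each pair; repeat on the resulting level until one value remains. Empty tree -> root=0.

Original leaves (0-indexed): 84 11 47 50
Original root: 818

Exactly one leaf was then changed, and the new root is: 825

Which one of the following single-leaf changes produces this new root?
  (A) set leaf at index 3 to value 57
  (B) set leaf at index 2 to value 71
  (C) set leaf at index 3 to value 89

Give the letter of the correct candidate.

Original leaves: [84, 11, 47, 50]
Target new root: 825
Try each candidate change and compute the resulting root:
Candidate A: set leaf[3] = 57 -> leaves = [84, 11, 47, 57]
  L0: [84, 11, 47, 57]
  L1: h(84,11)=(84*31+11)%997=621 h(47,57)=(47*31+57)%997=517 -> [621, 517]
  L2: h(621,517)=(621*31+517)%997=825 -> [825]
  root = 825 == target 825  ** MATCH **
Candidate B: set leaf[2] = 71 -> leaves = [84, 11, 71, 50]
  L0: [84, 11, 71, 50]
  L1: h(84,11)=(84*31+11)%997=621 h(71,50)=(71*31+50)%997=257 -> [621, 257]
  L2: h(621,257)=(621*31+257)%997=565 -> [565]
  root = 565 != target 825
Candidate C: set leaf[3] = 89 -> leaves = [84, 11, 47, 89]
  L0: [84, 11, 47, 89]
  L1: h(84,11)=(84*31+11)%997=621 h(47,89)=(47*31+89)%997=549 -> [621, 549]
  L2: h(621,549)=(621*31+549)%997=857 -> [857]
  root = 857 != target 825
Candidate A produces the target root.

Answer: A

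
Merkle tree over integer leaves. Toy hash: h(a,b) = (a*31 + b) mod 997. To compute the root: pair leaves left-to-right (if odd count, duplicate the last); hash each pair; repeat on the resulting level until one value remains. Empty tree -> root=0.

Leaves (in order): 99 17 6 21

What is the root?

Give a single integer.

Answer: 161

Derivation:
L0: [99, 17, 6, 21]
L1: h(99,17)=(99*31+17)%997=95 h(6,21)=(6*31+21)%997=207 -> [95, 207]
L2: h(95,207)=(95*31+207)%997=161 -> [161]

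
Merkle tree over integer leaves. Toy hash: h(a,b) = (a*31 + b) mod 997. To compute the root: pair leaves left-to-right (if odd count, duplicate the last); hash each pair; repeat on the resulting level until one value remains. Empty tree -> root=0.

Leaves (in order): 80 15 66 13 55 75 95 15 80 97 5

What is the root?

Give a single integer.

Answer: 827

Derivation:
L0: [80, 15, 66, 13, 55, 75, 95, 15, 80, 97, 5]
L1: h(80,15)=(80*31+15)%997=501 h(66,13)=(66*31+13)%997=65 h(55,75)=(55*31+75)%997=783 h(95,15)=(95*31+15)%997=966 h(80,97)=(80*31+97)%997=583 h(5,5)=(5*31+5)%997=160 -> [501, 65, 783, 966, 583, 160]
L2: h(501,65)=(501*31+65)%997=641 h(783,966)=(783*31+966)%997=314 h(583,160)=(583*31+160)%997=287 -> [641, 314, 287]
L3: h(641,314)=(641*31+314)%997=245 h(287,287)=(287*31+287)%997=211 -> [245, 211]
L4: h(245,211)=(245*31+211)%997=827 -> [827]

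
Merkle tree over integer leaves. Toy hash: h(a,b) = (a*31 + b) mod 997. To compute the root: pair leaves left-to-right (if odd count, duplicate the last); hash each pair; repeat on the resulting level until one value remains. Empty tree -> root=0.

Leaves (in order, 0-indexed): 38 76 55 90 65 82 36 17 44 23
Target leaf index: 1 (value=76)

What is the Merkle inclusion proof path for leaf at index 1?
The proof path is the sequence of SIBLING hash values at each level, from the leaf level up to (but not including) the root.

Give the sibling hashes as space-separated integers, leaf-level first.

L0 (leaves): [38, 76, 55, 90, 65, 82, 36, 17, 44, 23], target index=1
L1: h(38,76)=(38*31+76)%997=257 [pair 0] h(55,90)=(55*31+90)%997=798 [pair 1] h(65,82)=(65*31+82)%997=103 [pair 2] h(36,17)=(36*31+17)%997=136 [pair 3] h(44,23)=(44*31+23)%997=390 [pair 4] -> [257, 798, 103, 136, 390]
  Sibling for proof at L0: 38
L2: h(257,798)=(257*31+798)%997=789 [pair 0] h(103,136)=(103*31+136)%997=338 [pair 1] h(390,390)=(390*31+390)%997=516 [pair 2] -> [789, 338, 516]
  Sibling for proof at L1: 798
L3: h(789,338)=(789*31+338)%997=869 [pair 0] h(516,516)=(516*31+516)%997=560 [pair 1] -> [869, 560]
  Sibling for proof at L2: 338
L4: h(869,560)=(869*31+560)%997=580 [pair 0] -> [580]
  Sibling for proof at L3: 560
Root: 580
Proof path (sibling hashes from leaf to root): [38, 798, 338, 560]

Answer: 38 798 338 560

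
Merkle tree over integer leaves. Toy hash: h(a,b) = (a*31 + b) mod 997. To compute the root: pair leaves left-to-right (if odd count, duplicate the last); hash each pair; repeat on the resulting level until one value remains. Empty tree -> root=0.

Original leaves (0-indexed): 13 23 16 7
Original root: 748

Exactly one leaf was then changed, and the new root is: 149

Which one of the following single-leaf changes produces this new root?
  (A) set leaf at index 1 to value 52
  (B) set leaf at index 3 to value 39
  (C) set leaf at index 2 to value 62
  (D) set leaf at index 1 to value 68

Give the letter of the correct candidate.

Answer: D

Derivation:
Original leaves: [13, 23, 16, 7]
Target new root: 149
Try each candidate change and compute the resulting root:
Candidate A: set leaf[1] = 52 -> leaves = [13, 52, 16, 7]
  L0: [13, 52, 16, 7]
  L1: h(13,52)=(13*31+52)%997=455 h(16,7)=(16*31+7)%997=503 -> [455, 503]
  L2: h(455,503)=(455*31+503)%997=650 -> [650]
  root = 650 != target 149
Candidate B: set leaf[3] = 39 -> leaves = [13, 23, 16, 39]
  L0: [13, 23, 16, 39]
  L1: h(13,23)=(13*31+23)%997=426 h(16,39)=(16*31+39)%997=535 -> [426, 535]
  L2: h(426,535)=(426*31+535)%997=780 -> [780]
  root = 780 != target 149
Candidate C: set leaf[2] = 62 -> leaves = [13, 23, 62, 7]
  L0: [13, 23, 62, 7]
  L1: h(13,23)=(13*31+23)%997=426 h(62,7)=(62*31+7)%997=932 -> [426, 932]
  L2: h(426,932)=(426*31+932)%997=180 -> [180]
  root = 180 != target 149
Candidate D: set leaf[1] = 68 -> leaves = [13, 68, 16, 7]
  L0: [13, 68, 16, 7]
  L1: h(13,68)=(13*31+68)%997=471 h(16,7)=(16*31+7)%997=503 -> [471, 503]
  L2: h(471,503)=(471*31+503)%997=149 -> [149]
  root = 149 == target 149  ** MATCH **
Candidate D produces the target root.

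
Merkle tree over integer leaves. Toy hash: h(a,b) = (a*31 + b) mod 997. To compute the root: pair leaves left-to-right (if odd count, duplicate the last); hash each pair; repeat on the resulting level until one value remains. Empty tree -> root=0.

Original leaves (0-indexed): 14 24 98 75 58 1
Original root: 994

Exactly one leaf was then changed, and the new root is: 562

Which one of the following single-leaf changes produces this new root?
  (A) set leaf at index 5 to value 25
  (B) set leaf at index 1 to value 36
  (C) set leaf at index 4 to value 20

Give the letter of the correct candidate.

Original leaves: [14, 24, 98, 75, 58, 1]
Target new root: 562
Try each candidate change and compute the resulting root:
Candidate A: set leaf[5] = 25 -> leaves = [14, 24, 98, 75, 58, 25]
  L0: [14, 24, 98, 75, 58, 25]
  L1: h(14,24)=(14*31+24)%997=458 h(98,75)=(98*31+75)%997=122 h(58,25)=(58*31+25)%997=826 -> [458, 122, 826]
  L2: h(458,122)=(458*31+122)%997=362 h(826,826)=(826*31+826)%997=510 -> [362, 510]
  L3: h(362,510)=(362*31+510)%997=765 -> [765]
  root = 765 != target 562
Candidate B: set leaf[1] = 36 -> leaves = [14, 36, 98, 75, 58, 1]
  L0: [14, 36, 98, 75, 58, 1]
  L1: h(14,36)=(14*31+36)%997=470 h(98,75)=(98*31+75)%997=122 h(58,1)=(58*31+1)%997=802 -> [470, 122, 802]
  L2: h(470,122)=(470*31+122)%997=734 h(802,802)=(802*31+802)%997=739 -> [734, 739]
  L3: h(734,739)=(734*31+739)%997=562 -> [562]
  root = 562 == target 562  ** MATCH **
Candidate C: set leaf[4] = 20 -> leaves = [14, 24, 98, 75, 20, 1]
  L0: [14, 24, 98, 75, 20, 1]
  L1: h(14,24)=(14*31+24)%997=458 h(98,75)=(98*31+75)%997=122 h(20,1)=(20*31+1)%997=621 -> [458, 122, 621]
  L2: h(458,122)=(458*31+122)%997=362 h(621,621)=(621*31+621)%997=929 -> [362, 929]
  L3: h(362,929)=(362*31+929)%997=187 -> [187]
  root = 187 != target 562
Candidate B produces the target root.

Answer: B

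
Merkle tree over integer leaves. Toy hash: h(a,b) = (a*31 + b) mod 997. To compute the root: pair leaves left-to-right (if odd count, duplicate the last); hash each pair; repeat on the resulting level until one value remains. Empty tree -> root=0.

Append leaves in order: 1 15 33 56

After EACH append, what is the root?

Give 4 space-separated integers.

After append 1 (leaves=[1]):
  L0: [1]
  root=1
After append 15 (leaves=[1, 15]):
  L0: [1, 15]
  L1: h(1,15)=(1*31+15)%997=46 -> [46]
  root=46
After append 33 (leaves=[1, 15, 33]):
  L0: [1, 15, 33]
  L1: h(1,15)=(1*31+15)%997=46 h(33,33)=(33*31+33)%997=59 -> [46, 59]
  L2: h(46,59)=(46*31+59)%997=488 -> [488]
  root=488
After append 56 (leaves=[1, 15, 33, 56]):
  L0: [1, 15, 33, 56]
  L1: h(1,15)=(1*31+15)%997=46 h(33,56)=(33*31+56)%997=82 -> [46, 82]
  L2: h(46,82)=(46*31+82)%997=511 -> [511]
  root=511

Answer: 1 46 488 511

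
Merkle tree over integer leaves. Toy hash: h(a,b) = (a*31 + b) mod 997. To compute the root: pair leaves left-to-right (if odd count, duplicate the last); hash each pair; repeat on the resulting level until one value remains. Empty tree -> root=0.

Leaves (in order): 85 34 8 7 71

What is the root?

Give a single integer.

Answer: 477

Derivation:
L0: [85, 34, 8, 7, 71]
L1: h(85,34)=(85*31+34)%997=675 h(8,7)=(8*31+7)%997=255 h(71,71)=(71*31+71)%997=278 -> [675, 255, 278]
L2: h(675,255)=(675*31+255)%997=243 h(278,278)=(278*31+278)%997=920 -> [243, 920]
L3: h(243,920)=(243*31+920)%997=477 -> [477]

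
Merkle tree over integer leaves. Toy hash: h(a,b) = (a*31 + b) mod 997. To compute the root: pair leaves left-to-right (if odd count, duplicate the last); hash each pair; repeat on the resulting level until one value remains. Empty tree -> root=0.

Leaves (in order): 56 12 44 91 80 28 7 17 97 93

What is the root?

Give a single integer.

L0: [56, 12, 44, 91, 80, 28, 7, 17, 97, 93]
L1: h(56,12)=(56*31+12)%997=751 h(44,91)=(44*31+91)%997=458 h(80,28)=(80*31+28)%997=514 h(7,17)=(7*31+17)%997=234 h(97,93)=(97*31+93)%997=109 -> [751, 458, 514, 234, 109]
L2: h(751,458)=(751*31+458)%997=808 h(514,234)=(514*31+234)%997=216 h(109,109)=(109*31+109)%997=497 -> [808, 216, 497]
L3: h(808,216)=(808*31+216)%997=339 h(497,497)=(497*31+497)%997=949 -> [339, 949]
L4: h(339,949)=(339*31+949)%997=491 -> [491]

Answer: 491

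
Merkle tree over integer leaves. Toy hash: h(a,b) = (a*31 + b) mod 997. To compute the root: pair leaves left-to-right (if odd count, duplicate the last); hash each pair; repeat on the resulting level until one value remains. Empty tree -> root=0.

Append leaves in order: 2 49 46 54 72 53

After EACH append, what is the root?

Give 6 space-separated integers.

After append 2 (leaves=[2]):
  L0: [2]
  root=2
After append 49 (leaves=[2, 49]):
  L0: [2, 49]
  L1: h(2,49)=(2*31+49)%997=111 -> [111]
  root=111
After append 46 (leaves=[2, 49, 46]):
  L0: [2, 49, 46]
  L1: h(2,49)=(2*31+49)%997=111 h(46,46)=(46*31+46)%997=475 -> [111, 475]
  L2: h(111,475)=(111*31+475)%997=925 -> [925]
  root=925
After append 54 (leaves=[2, 49, 46, 54]):
  L0: [2, 49, 46, 54]
  L1: h(2,49)=(2*31+49)%997=111 h(46,54)=(46*31+54)%997=483 -> [111, 483]
  L2: h(111,483)=(111*31+483)%997=933 -> [933]
  root=933
After append 72 (leaves=[2, 49, 46, 54, 72]):
  L0: [2, 49, 46, 54, 72]
  L1: h(2,49)=(2*31+49)%997=111 h(46,54)=(46*31+54)%997=483 h(72,72)=(72*31+72)%997=310 -> [111, 483, 310]
  L2: h(111,483)=(111*31+483)%997=933 h(310,310)=(310*31+310)%997=947 -> [933, 947]
  L3: h(933,947)=(933*31+947)%997=957 -> [957]
  root=957
After append 53 (leaves=[2, 49, 46, 54, 72, 53]):
  L0: [2, 49, 46, 54, 72, 53]
  L1: h(2,49)=(2*31+49)%997=111 h(46,54)=(46*31+54)%997=483 h(72,53)=(72*31+53)%997=291 -> [111, 483, 291]
  L2: h(111,483)=(111*31+483)%997=933 h(291,291)=(291*31+291)%997=339 -> [933, 339]
  L3: h(933,339)=(933*31+339)%997=349 -> [349]
  root=349

Answer: 2 111 925 933 957 349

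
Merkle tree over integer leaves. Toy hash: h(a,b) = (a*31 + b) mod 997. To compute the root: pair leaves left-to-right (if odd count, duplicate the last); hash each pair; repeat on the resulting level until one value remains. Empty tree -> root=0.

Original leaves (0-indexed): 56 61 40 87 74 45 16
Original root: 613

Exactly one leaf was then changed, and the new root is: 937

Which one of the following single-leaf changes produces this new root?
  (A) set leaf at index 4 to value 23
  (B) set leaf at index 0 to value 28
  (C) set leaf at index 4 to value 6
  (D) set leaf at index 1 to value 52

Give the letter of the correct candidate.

Answer: D

Derivation:
Original leaves: [56, 61, 40, 87, 74, 45, 16]
Target new root: 937
Try each candidate change and compute the resulting root:
Candidate A: set leaf[4] = 23 -> leaves = [56, 61, 40, 87, 23, 45, 16]
  L0: [56, 61, 40, 87, 23, 45, 16]
  L1: h(56,61)=(56*31+61)%997=800 h(40,87)=(40*31+87)%997=330 h(23,45)=(23*31+45)%997=758 h(16,16)=(16*31+16)%997=512 -> [800, 330, 758, 512]
  L2: h(800,330)=(800*31+330)%997=205 h(758,512)=(758*31+512)%997=82 -> [205, 82]
  L3: h(205,82)=(205*31+82)%997=455 -> [455]
  root = 455 != target 937
Candidate B: set leaf[0] = 28 -> leaves = [28, 61, 40, 87, 74, 45, 16]
  L0: [28, 61, 40, 87, 74, 45, 16]
  L1: h(28,61)=(28*31+61)%997=929 h(40,87)=(40*31+87)%997=330 h(74,45)=(74*31+45)%997=345 h(16,16)=(16*31+16)%997=512 -> [929, 330, 345, 512]
  L2: h(929,330)=(929*31+330)%997=216 h(345,512)=(345*31+512)%997=240 -> [216, 240]
  L3: h(216,240)=(216*31+240)%997=954 -> [954]
  root = 954 != target 937
Candidate C: set leaf[4] = 6 -> leaves = [56, 61, 40, 87, 6, 45, 16]
  L0: [56, 61, 40, 87, 6, 45, 16]
  L1: h(56,61)=(56*31+61)%997=800 h(40,87)=(40*31+87)%997=330 h(6,45)=(6*31+45)%997=231 h(16,16)=(16*31+16)%997=512 -> [800, 330, 231, 512]
  L2: h(800,330)=(800*31+330)%997=205 h(231,512)=(231*31+512)%997=694 -> [205, 694]
  L3: h(205,694)=(205*31+694)%997=70 -> [70]
  root = 70 != target 937
Candidate D: set leaf[1] = 52 -> leaves = [56, 52, 40, 87, 74, 45, 16]
  L0: [56, 52, 40, 87, 74, 45, 16]
  L1: h(56,52)=(56*31+52)%997=791 h(40,87)=(40*31+87)%997=330 h(74,45)=(74*31+45)%997=345 h(16,16)=(16*31+16)%997=512 -> [791, 330, 345, 512]
  L2: h(791,330)=(791*31+330)%997=923 h(345,512)=(345*31+512)%997=240 -> [923, 240]
  L3: h(923,240)=(923*31+240)%997=937 -> [937]
  root = 937 == target 937  ** MATCH **
Candidate D produces the target root.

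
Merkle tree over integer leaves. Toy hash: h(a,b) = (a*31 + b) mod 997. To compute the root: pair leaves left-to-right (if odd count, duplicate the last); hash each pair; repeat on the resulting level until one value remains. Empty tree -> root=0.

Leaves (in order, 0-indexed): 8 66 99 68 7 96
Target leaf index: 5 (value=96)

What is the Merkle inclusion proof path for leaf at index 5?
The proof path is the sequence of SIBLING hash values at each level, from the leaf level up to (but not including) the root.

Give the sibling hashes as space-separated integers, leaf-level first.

Answer: 7 313 907

Derivation:
L0 (leaves): [8, 66, 99, 68, 7, 96], target index=5
L1: h(8,66)=(8*31+66)%997=314 [pair 0] h(99,68)=(99*31+68)%997=146 [pair 1] h(7,96)=(7*31+96)%997=313 [pair 2] -> [314, 146, 313]
  Sibling for proof at L0: 7
L2: h(314,146)=(314*31+146)%997=907 [pair 0] h(313,313)=(313*31+313)%997=46 [pair 1] -> [907, 46]
  Sibling for proof at L1: 313
L3: h(907,46)=(907*31+46)%997=247 [pair 0] -> [247]
  Sibling for proof at L2: 907
Root: 247
Proof path (sibling hashes from leaf to root): [7, 313, 907]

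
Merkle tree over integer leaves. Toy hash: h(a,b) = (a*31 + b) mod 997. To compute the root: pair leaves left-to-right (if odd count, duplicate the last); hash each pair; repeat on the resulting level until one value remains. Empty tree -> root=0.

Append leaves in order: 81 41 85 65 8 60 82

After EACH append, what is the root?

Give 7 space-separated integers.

After append 81 (leaves=[81]):
  L0: [81]
  root=81
After append 41 (leaves=[81, 41]):
  L0: [81, 41]
  L1: h(81,41)=(81*31+41)%997=558 -> [558]
  root=558
After append 85 (leaves=[81, 41, 85]):
  L0: [81, 41, 85]
  L1: h(81,41)=(81*31+41)%997=558 h(85,85)=(85*31+85)%997=726 -> [558, 726]
  L2: h(558,726)=(558*31+726)%997=78 -> [78]
  root=78
After append 65 (leaves=[81, 41, 85, 65]):
  L0: [81, 41, 85, 65]
  L1: h(81,41)=(81*31+41)%997=558 h(85,65)=(85*31+65)%997=706 -> [558, 706]
  L2: h(558,706)=(558*31+706)%997=58 -> [58]
  root=58
After append 8 (leaves=[81, 41, 85, 65, 8]):
  L0: [81, 41, 85, 65, 8]
  L1: h(81,41)=(81*31+41)%997=558 h(85,65)=(85*31+65)%997=706 h(8,8)=(8*31+8)%997=256 -> [558, 706, 256]
  L2: h(558,706)=(558*31+706)%997=58 h(256,256)=(256*31+256)%997=216 -> [58, 216]
  L3: h(58,216)=(58*31+216)%997=20 -> [20]
  root=20
After append 60 (leaves=[81, 41, 85, 65, 8, 60]):
  L0: [81, 41, 85, 65, 8, 60]
  L1: h(81,41)=(81*31+41)%997=558 h(85,65)=(85*31+65)%997=706 h(8,60)=(8*31+60)%997=308 -> [558, 706, 308]
  L2: h(558,706)=(558*31+706)%997=58 h(308,308)=(308*31+308)%997=883 -> [58, 883]
  L3: h(58,883)=(58*31+883)%997=687 -> [687]
  root=687
After append 82 (leaves=[81, 41, 85, 65, 8, 60, 82]):
  L0: [81, 41, 85, 65, 8, 60, 82]
  L1: h(81,41)=(81*31+41)%997=558 h(85,65)=(85*31+65)%997=706 h(8,60)=(8*31+60)%997=308 h(82,82)=(82*31+82)%997=630 -> [558, 706, 308, 630]
  L2: h(558,706)=(558*31+706)%997=58 h(308,630)=(308*31+630)%997=208 -> [58, 208]
  L3: h(58,208)=(58*31+208)%997=12 -> [12]
  root=12

Answer: 81 558 78 58 20 687 12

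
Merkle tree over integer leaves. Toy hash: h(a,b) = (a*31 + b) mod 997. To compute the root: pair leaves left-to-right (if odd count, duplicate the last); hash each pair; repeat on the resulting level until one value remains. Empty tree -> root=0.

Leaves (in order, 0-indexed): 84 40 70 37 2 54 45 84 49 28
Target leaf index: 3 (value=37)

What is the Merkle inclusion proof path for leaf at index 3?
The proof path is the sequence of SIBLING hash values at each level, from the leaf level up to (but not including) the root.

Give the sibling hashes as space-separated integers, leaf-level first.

Answer: 70 650 90 892

Derivation:
L0 (leaves): [84, 40, 70, 37, 2, 54, 45, 84, 49, 28], target index=3
L1: h(84,40)=(84*31+40)%997=650 [pair 0] h(70,37)=(70*31+37)%997=213 [pair 1] h(2,54)=(2*31+54)%997=116 [pair 2] h(45,84)=(45*31+84)%997=482 [pair 3] h(49,28)=(49*31+28)%997=550 [pair 4] -> [650, 213, 116, 482, 550]
  Sibling for proof at L0: 70
L2: h(650,213)=(650*31+213)%997=423 [pair 0] h(116,482)=(116*31+482)%997=90 [pair 1] h(550,550)=(550*31+550)%997=651 [pair 2] -> [423, 90, 651]
  Sibling for proof at L1: 650
L3: h(423,90)=(423*31+90)%997=242 [pair 0] h(651,651)=(651*31+651)%997=892 [pair 1] -> [242, 892]
  Sibling for proof at L2: 90
L4: h(242,892)=(242*31+892)%997=418 [pair 0] -> [418]
  Sibling for proof at L3: 892
Root: 418
Proof path (sibling hashes from leaf to root): [70, 650, 90, 892]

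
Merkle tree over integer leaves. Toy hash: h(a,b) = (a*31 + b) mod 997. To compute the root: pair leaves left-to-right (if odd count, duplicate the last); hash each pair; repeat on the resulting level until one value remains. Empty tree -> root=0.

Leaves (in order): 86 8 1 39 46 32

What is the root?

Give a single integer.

L0: [86, 8, 1, 39, 46, 32]
L1: h(86,8)=(86*31+8)%997=680 h(1,39)=(1*31+39)%997=70 h(46,32)=(46*31+32)%997=461 -> [680, 70, 461]
L2: h(680,70)=(680*31+70)%997=213 h(461,461)=(461*31+461)%997=794 -> [213, 794]
L3: h(213,794)=(213*31+794)%997=418 -> [418]

Answer: 418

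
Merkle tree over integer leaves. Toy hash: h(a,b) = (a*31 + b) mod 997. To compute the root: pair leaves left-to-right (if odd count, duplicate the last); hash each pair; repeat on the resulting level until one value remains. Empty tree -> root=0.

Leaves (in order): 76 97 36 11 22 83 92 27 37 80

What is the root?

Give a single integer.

Answer: 642

Derivation:
L0: [76, 97, 36, 11, 22, 83, 92, 27, 37, 80]
L1: h(76,97)=(76*31+97)%997=459 h(36,11)=(36*31+11)%997=130 h(22,83)=(22*31+83)%997=765 h(92,27)=(92*31+27)%997=885 h(37,80)=(37*31+80)%997=230 -> [459, 130, 765, 885, 230]
L2: h(459,130)=(459*31+130)%997=401 h(765,885)=(765*31+885)%997=672 h(230,230)=(230*31+230)%997=381 -> [401, 672, 381]
L3: h(401,672)=(401*31+672)%997=142 h(381,381)=(381*31+381)%997=228 -> [142, 228]
L4: h(142,228)=(142*31+228)%997=642 -> [642]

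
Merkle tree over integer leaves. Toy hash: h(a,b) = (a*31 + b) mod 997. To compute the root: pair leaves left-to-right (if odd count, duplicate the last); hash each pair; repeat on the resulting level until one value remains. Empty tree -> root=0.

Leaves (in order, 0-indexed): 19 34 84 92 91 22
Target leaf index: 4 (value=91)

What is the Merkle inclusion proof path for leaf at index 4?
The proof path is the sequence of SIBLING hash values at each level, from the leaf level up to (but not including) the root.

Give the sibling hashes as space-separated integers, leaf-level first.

L0 (leaves): [19, 34, 84, 92, 91, 22], target index=4
L1: h(19,34)=(19*31+34)%997=623 [pair 0] h(84,92)=(84*31+92)%997=702 [pair 1] h(91,22)=(91*31+22)%997=849 [pair 2] -> [623, 702, 849]
  Sibling for proof at L0: 22
L2: h(623,702)=(623*31+702)%997=75 [pair 0] h(849,849)=(849*31+849)%997=249 [pair 1] -> [75, 249]
  Sibling for proof at L1: 849
L3: h(75,249)=(75*31+249)%997=580 [pair 0] -> [580]
  Sibling for proof at L2: 75
Root: 580
Proof path (sibling hashes from leaf to root): [22, 849, 75]

Answer: 22 849 75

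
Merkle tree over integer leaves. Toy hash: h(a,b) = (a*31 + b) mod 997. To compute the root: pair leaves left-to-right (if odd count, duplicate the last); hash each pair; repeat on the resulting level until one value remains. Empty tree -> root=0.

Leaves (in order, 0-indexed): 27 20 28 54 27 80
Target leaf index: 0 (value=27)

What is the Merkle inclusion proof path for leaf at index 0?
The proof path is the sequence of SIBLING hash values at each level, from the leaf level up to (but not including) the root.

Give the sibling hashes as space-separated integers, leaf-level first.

Answer: 20 922 431

Derivation:
L0 (leaves): [27, 20, 28, 54, 27, 80], target index=0
L1: h(27,20)=(27*31+20)%997=857 [pair 0] h(28,54)=(28*31+54)%997=922 [pair 1] h(27,80)=(27*31+80)%997=917 [pair 2] -> [857, 922, 917]
  Sibling for proof at L0: 20
L2: h(857,922)=(857*31+922)%997=570 [pair 0] h(917,917)=(917*31+917)%997=431 [pair 1] -> [570, 431]
  Sibling for proof at L1: 922
L3: h(570,431)=(570*31+431)%997=155 [pair 0] -> [155]
  Sibling for proof at L2: 431
Root: 155
Proof path (sibling hashes from leaf to root): [20, 922, 431]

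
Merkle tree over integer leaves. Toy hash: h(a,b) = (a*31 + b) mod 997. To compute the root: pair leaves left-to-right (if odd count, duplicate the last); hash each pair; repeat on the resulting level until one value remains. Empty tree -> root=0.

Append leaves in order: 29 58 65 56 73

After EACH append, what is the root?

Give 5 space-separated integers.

Answer: 29 957 840 831 813

Derivation:
After append 29 (leaves=[29]):
  L0: [29]
  root=29
After append 58 (leaves=[29, 58]):
  L0: [29, 58]
  L1: h(29,58)=(29*31+58)%997=957 -> [957]
  root=957
After append 65 (leaves=[29, 58, 65]):
  L0: [29, 58, 65]
  L1: h(29,58)=(29*31+58)%997=957 h(65,65)=(65*31+65)%997=86 -> [957, 86]
  L2: h(957,86)=(957*31+86)%997=840 -> [840]
  root=840
After append 56 (leaves=[29, 58, 65, 56]):
  L0: [29, 58, 65, 56]
  L1: h(29,58)=(29*31+58)%997=957 h(65,56)=(65*31+56)%997=77 -> [957, 77]
  L2: h(957,77)=(957*31+77)%997=831 -> [831]
  root=831
After append 73 (leaves=[29, 58, 65, 56, 73]):
  L0: [29, 58, 65, 56, 73]
  L1: h(29,58)=(29*31+58)%997=957 h(65,56)=(65*31+56)%997=77 h(73,73)=(73*31+73)%997=342 -> [957, 77, 342]
  L2: h(957,77)=(957*31+77)%997=831 h(342,342)=(342*31+342)%997=974 -> [831, 974]
  L3: h(831,974)=(831*31+974)%997=813 -> [813]
  root=813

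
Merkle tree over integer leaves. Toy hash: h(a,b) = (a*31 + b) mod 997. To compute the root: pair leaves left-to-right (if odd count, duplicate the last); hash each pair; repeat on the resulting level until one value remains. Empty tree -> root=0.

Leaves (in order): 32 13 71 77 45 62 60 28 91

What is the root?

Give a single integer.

L0: [32, 13, 71, 77, 45, 62, 60, 28, 91]
L1: h(32,13)=(32*31+13)%997=8 h(71,77)=(71*31+77)%997=284 h(45,62)=(45*31+62)%997=460 h(60,28)=(60*31+28)%997=891 h(91,91)=(91*31+91)%997=918 -> [8, 284, 460, 891, 918]
L2: h(8,284)=(8*31+284)%997=532 h(460,891)=(460*31+891)%997=196 h(918,918)=(918*31+918)%997=463 -> [532, 196, 463]
L3: h(532,196)=(532*31+196)%997=736 h(463,463)=(463*31+463)%997=858 -> [736, 858]
L4: h(736,858)=(736*31+858)%997=743 -> [743]

Answer: 743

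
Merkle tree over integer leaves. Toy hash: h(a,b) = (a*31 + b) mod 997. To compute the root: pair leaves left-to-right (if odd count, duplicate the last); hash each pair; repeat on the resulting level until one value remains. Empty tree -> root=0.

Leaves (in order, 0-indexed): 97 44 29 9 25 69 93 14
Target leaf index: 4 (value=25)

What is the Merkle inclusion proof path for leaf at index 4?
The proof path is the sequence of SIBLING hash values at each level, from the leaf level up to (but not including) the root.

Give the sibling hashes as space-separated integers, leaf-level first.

Answer: 69 903 774

Derivation:
L0 (leaves): [97, 44, 29, 9, 25, 69, 93, 14], target index=4
L1: h(97,44)=(97*31+44)%997=60 [pair 0] h(29,9)=(29*31+9)%997=908 [pair 1] h(25,69)=(25*31+69)%997=844 [pair 2] h(93,14)=(93*31+14)%997=903 [pair 3] -> [60, 908, 844, 903]
  Sibling for proof at L0: 69
L2: h(60,908)=(60*31+908)%997=774 [pair 0] h(844,903)=(844*31+903)%997=148 [pair 1] -> [774, 148]
  Sibling for proof at L1: 903
L3: h(774,148)=(774*31+148)%997=214 [pair 0] -> [214]
  Sibling for proof at L2: 774
Root: 214
Proof path (sibling hashes from leaf to root): [69, 903, 774]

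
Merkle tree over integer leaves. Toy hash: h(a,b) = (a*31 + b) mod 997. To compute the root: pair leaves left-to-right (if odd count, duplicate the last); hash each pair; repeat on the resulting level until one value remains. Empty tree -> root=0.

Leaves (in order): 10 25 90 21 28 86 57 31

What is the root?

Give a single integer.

L0: [10, 25, 90, 21, 28, 86, 57, 31]
L1: h(10,25)=(10*31+25)%997=335 h(90,21)=(90*31+21)%997=817 h(28,86)=(28*31+86)%997=954 h(57,31)=(57*31+31)%997=801 -> [335, 817, 954, 801]
L2: h(335,817)=(335*31+817)%997=235 h(954,801)=(954*31+801)%997=465 -> [235, 465]
L3: h(235,465)=(235*31+465)%997=771 -> [771]

Answer: 771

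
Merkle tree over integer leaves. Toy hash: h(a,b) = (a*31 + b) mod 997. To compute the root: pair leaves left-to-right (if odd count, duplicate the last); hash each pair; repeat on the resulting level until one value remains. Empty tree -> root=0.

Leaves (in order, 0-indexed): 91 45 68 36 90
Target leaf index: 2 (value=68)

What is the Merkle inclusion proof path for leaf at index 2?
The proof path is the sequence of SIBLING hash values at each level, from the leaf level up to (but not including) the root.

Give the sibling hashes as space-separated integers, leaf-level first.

L0 (leaves): [91, 45, 68, 36, 90], target index=2
L1: h(91,45)=(91*31+45)%997=872 [pair 0] h(68,36)=(68*31+36)%997=150 [pair 1] h(90,90)=(90*31+90)%997=886 [pair 2] -> [872, 150, 886]
  Sibling for proof at L0: 36
L2: h(872,150)=(872*31+150)%997=263 [pair 0] h(886,886)=(886*31+886)%997=436 [pair 1] -> [263, 436]
  Sibling for proof at L1: 872
L3: h(263,436)=(263*31+436)%997=613 [pair 0] -> [613]
  Sibling for proof at L2: 436
Root: 613
Proof path (sibling hashes from leaf to root): [36, 872, 436]

Answer: 36 872 436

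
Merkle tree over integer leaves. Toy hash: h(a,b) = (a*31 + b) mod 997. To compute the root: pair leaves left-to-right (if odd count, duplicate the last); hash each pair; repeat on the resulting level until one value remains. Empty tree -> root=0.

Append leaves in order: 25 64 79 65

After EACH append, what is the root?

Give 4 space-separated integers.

Answer: 25 839 621 607

Derivation:
After append 25 (leaves=[25]):
  L0: [25]
  root=25
After append 64 (leaves=[25, 64]):
  L0: [25, 64]
  L1: h(25,64)=(25*31+64)%997=839 -> [839]
  root=839
After append 79 (leaves=[25, 64, 79]):
  L0: [25, 64, 79]
  L1: h(25,64)=(25*31+64)%997=839 h(79,79)=(79*31+79)%997=534 -> [839, 534]
  L2: h(839,534)=(839*31+534)%997=621 -> [621]
  root=621
After append 65 (leaves=[25, 64, 79, 65]):
  L0: [25, 64, 79, 65]
  L1: h(25,64)=(25*31+64)%997=839 h(79,65)=(79*31+65)%997=520 -> [839, 520]
  L2: h(839,520)=(839*31+520)%997=607 -> [607]
  root=607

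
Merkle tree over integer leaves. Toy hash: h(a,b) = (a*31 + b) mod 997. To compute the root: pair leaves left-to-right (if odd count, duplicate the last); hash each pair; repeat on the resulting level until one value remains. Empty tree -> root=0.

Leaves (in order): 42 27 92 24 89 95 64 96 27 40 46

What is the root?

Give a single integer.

L0: [42, 27, 92, 24, 89, 95, 64, 96, 27, 40, 46]
L1: h(42,27)=(42*31+27)%997=332 h(92,24)=(92*31+24)%997=882 h(89,95)=(89*31+95)%997=860 h(64,96)=(64*31+96)%997=86 h(27,40)=(27*31+40)%997=877 h(46,46)=(46*31+46)%997=475 -> [332, 882, 860, 86, 877, 475]
L2: h(332,882)=(332*31+882)%997=207 h(860,86)=(860*31+86)%997=824 h(877,475)=(877*31+475)%997=743 -> [207, 824, 743]
L3: h(207,824)=(207*31+824)%997=262 h(743,743)=(743*31+743)%997=845 -> [262, 845]
L4: h(262,845)=(262*31+845)%997=991 -> [991]

Answer: 991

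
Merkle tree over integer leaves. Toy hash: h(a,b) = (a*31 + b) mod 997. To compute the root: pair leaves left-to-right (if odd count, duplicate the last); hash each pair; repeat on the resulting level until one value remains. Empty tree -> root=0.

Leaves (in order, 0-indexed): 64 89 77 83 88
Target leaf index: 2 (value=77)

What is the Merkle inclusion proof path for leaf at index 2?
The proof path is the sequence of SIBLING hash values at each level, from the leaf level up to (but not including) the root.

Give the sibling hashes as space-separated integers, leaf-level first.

Answer: 83 79 382

Derivation:
L0 (leaves): [64, 89, 77, 83, 88], target index=2
L1: h(64,89)=(64*31+89)%997=79 [pair 0] h(77,83)=(77*31+83)%997=476 [pair 1] h(88,88)=(88*31+88)%997=822 [pair 2] -> [79, 476, 822]
  Sibling for proof at L0: 83
L2: h(79,476)=(79*31+476)%997=931 [pair 0] h(822,822)=(822*31+822)%997=382 [pair 1] -> [931, 382]
  Sibling for proof at L1: 79
L3: h(931,382)=(931*31+382)%997=330 [pair 0] -> [330]
  Sibling for proof at L2: 382
Root: 330
Proof path (sibling hashes from leaf to root): [83, 79, 382]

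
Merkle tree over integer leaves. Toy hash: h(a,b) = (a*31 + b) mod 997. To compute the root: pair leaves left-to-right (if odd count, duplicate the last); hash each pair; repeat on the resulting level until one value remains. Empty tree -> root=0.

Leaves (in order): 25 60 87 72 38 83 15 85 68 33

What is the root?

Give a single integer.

L0: [25, 60, 87, 72, 38, 83, 15, 85, 68, 33]
L1: h(25,60)=(25*31+60)%997=835 h(87,72)=(87*31+72)%997=775 h(38,83)=(38*31+83)%997=264 h(15,85)=(15*31+85)%997=550 h(68,33)=(68*31+33)%997=147 -> [835, 775, 264, 550, 147]
L2: h(835,775)=(835*31+775)%997=738 h(264,550)=(264*31+550)%997=758 h(147,147)=(147*31+147)%997=716 -> [738, 758, 716]
L3: h(738,758)=(738*31+758)%997=705 h(716,716)=(716*31+716)%997=978 -> [705, 978]
L4: h(705,978)=(705*31+978)%997=899 -> [899]

Answer: 899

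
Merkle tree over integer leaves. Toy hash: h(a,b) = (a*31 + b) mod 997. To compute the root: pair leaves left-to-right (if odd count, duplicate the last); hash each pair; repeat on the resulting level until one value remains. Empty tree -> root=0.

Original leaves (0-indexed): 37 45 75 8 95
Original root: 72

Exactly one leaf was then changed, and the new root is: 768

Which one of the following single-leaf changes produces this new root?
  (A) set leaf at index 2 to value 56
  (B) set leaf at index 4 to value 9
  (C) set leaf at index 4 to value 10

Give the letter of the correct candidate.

Original leaves: [37, 45, 75, 8, 95]
Target new root: 768
Try each candidate change and compute the resulting root:
Candidate A: set leaf[2] = 56 -> leaves = [37, 45, 56, 8, 95]
  L0: [37, 45, 56, 8, 95]
  L1: h(37,45)=(37*31+45)%997=195 h(56,8)=(56*31+8)%997=747 h(95,95)=(95*31+95)%997=49 -> [195, 747, 49]
  L2: h(195,747)=(195*31+747)%997=810 h(49,49)=(49*31+49)%997=571 -> [810, 571]
  L3: h(810,571)=(810*31+571)%997=756 -> [756]
  root = 756 != target 768
Candidate B: set leaf[4] = 9 -> leaves = [37, 45, 75, 8, 9]
  L0: [37, 45, 75, 8, 9]
  L1: h(37,45)=(37*31+45)%997=195 h(75,8)=(75*31+8)%997=339 h(9,9)=(9*31+9)%997=288 -> [195, 339, 288]
  L2: h(195,339)=(195*31+339)%997=402 h(288,288)=(288*31+288)%997=243 -> [402, 243]
  L3: h(402,243)=(402*31+243)%997=741 -> [741]
  root = 741 != target 768
Candidate C: set leaf[4] = 10 -> leaves = [37, 45, 75, 8, 10]
  L0: [37, 45, 75, 8, 10]
  L1: h(37,45)=(37*31+45)%997=195 h(75,8)=(75*31+8)%997=339 h(10,10)=(10*31+10)%997=320 -> [195, 339, 320]
  L2: h(195,339)=(195*31+339)%997=402 h(320,320)=(320*31+320)%997=270 -> [402, 270]
  L3: h(402,270)=(402*31+270)%997=768 -> [768]
  root = 768 == target 768  ** MATCH **
Candidate C produces the target root.

Answer: C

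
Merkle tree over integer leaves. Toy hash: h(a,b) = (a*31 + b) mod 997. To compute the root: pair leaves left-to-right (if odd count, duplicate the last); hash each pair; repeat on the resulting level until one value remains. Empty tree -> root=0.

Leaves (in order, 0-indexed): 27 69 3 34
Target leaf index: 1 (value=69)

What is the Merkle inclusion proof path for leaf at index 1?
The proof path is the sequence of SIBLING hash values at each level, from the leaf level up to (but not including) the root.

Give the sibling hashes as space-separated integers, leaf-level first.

L0 (leaves): [27, 69, 3, 34], target index=1
L1: h(27,69)=(27*31+69)%997=906 [pair 0] h(3,34)=(3*31+34)%997=127 [pair 1] -> [906, 127]
  Sibling for proof at L0: 27
L2: h(906,127)=(906*31+127)%997=297 [pair 0] -> [297]
  Sibling for proof at L1: 127
Root: 297
Proof path (sibling hashes from leaf to root): [27, 127]

Answer: 27 127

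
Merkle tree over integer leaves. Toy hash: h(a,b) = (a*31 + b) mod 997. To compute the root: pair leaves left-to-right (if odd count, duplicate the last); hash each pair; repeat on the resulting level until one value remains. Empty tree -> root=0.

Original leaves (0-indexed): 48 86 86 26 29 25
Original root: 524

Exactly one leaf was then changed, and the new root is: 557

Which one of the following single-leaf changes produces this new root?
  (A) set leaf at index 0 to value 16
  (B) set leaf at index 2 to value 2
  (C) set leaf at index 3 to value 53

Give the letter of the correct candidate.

Answer: B

Derivation:
Original leaves: [48, 86, 86, 26, 29, 25]
Target new root: 557
Try each candidate change and compute the resulting root:
Candidate A: set leaf[0] = 16 -> leaves = [16, 86, 86, 26, 29, 25]
  L0: [16, 86, 86, 26, 29, 25]
  L1: h(16,86)=(16*31+86)%997=582 h(86,26)=(86*31+26)%997=698 h(29,25)=(29*31+25)%997=924 -> [582, 698, 924]
  L2: h(582,698)=(582*31+698)%997=794 h(924,924)=(924*31+924)%997=655 -> [794, 655]
  L3: h(794,655)=(794*31+655)%997=344 -> [344]
  root = 344 != target 557
Candidate B: set leaf[2] = 2 -> leaves = [48, 86, 2, 26, 29, 25]
  L0: [48, 86, 2, 26, 29, 25]
  L1: h(48,86)=(48*31+86)%997=577 h(2,26)=(2*31+26)%997=88 h(29,25)=(29*31+25)%997=924 -> [577, 88, 924]
  L2: h(577,88)=(577*31+88)%997=29 h(924,924)=(924*31+924)%997=655 -> [29, 655]
  L3: h(29,655)=(29*31+655)%997=557 -> [557]
  root = 557 == target 557  ** MATCH **
Candidate C: set leaf[3] = 53 -> leaves = [48, 86, 86, 53, 29, 25]
  L0: [48, 86, 86, 53, 29, 25]
  L1: h(48,86)=(48*31+86)%997=577 h(86,53)=(86*31+53)%997=725 h(29,25)=(29*31+25)%997=924 -> [577, 725, 924]
  L2: h(577,725)=(577*31+725)%997=666 h(924,924)=(924*31+924)%997=655 -> [666, 655]
  L3: h(666,655)=(666*31+655)%997=364 -> [364]
  root = 364 != target 557
Candidate B produces the target root.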